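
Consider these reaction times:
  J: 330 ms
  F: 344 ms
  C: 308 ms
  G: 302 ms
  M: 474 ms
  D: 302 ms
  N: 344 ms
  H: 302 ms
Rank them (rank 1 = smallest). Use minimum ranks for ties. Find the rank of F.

6

Sorted (ascending): 302, 302, 302, 308, 330, 344, 344, 474
The 3 values of 302 occupy positions 1–3 → each gets rank 1.
The 2 values of 344 occupy positions 6–7 → each gets rank 6.
F has value 344 ms → rank 6.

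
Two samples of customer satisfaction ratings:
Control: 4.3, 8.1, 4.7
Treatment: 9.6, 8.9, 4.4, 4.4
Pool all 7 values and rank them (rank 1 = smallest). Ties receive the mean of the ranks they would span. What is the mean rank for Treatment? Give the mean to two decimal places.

4.50

Sorted (ascending): 4.3, 4.4, 4.4, 4.7, 8.1, 8.9, 9.6
The 2 values of 4.4 occupy positions 2–3 → average rank (2+3)/2 = 2.5.
Treatment values → pooled ranks: 9.6→7, 8.9→6, 4.4→2.5, 4.4→2.5
Mean rank = (7 + 6 + 2.5 + 2.5) / 4 = 4.50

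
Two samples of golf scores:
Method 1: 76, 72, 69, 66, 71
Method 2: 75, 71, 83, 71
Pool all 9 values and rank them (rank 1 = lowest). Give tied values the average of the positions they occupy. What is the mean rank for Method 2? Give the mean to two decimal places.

6.00

Sorted (ascending): 66, 69, 71, 71, 71, 72, 75, 76, 83
The 3 values of 71 occupy positions 3–5 → average rank 4.
Method 2 values → pooled ranks: 75→7, 71→4, 83→9, 71→4
Mean rank = (7 + 4 + 9 + 4) / 4 = 6.00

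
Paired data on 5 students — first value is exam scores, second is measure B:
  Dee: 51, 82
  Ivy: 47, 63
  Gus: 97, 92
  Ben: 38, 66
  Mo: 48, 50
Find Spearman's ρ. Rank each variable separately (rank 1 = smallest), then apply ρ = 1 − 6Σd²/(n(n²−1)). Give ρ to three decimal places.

Ranks of variable 1: 4, 2, 5, 1, 3
Ranks of variable 2: 4, 2, 5, 3, 1
d = r₁ − r₂: 0, 0, 0, -2, 2
d²: 0, 0, 0, 4, 4; Σd² = 8
ρ = 1 − 6·8/(5·24) = 1 − 48/120 = 0.600

0.600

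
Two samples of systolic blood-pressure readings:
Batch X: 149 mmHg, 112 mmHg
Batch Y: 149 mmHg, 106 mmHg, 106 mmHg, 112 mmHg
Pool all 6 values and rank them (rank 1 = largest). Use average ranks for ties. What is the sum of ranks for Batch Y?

Sorted (descending): 149, 149, 112, 112, 106, 106
The 2 values of 149 occupy positions 1–2 → average rank (1+2)/2 = 1.5.
The 2 values of 112 occupy positions 3–4 → average rank (3+4)/2 = 3.5.
The 2 values of 106 occupy positions 5–6 → average rank (5+6)/2 = 5.5.
Batch Y values → pooled ranks: 149→1.5, 106→5.5, 106→5.5, 112→3.5
Rank sum = 1.5 + 5.5 + 5.5 + 3.5 = 16

16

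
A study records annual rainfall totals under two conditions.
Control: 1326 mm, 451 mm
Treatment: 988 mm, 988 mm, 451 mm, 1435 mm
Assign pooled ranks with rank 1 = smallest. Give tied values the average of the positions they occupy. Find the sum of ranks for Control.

6.5

Sorted (ascending): 451, 451, 988, 988, 1326, 1435
The 2 values of 451 occupy positions 1–2 → average rank (1+2)/2 = 1.5.
The 2 values of 988 occupy positions 3–4 → average rank (3+4)/2 = 3.5.
Control values → pooled ranks: 1326→5, 451→1.5
Rank sum = 5 + 1.5 = 6.5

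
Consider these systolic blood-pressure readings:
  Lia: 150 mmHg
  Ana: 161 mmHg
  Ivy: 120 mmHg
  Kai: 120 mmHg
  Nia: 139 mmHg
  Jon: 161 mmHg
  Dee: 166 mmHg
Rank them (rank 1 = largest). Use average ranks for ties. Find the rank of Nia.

5

Sorted (descending): 166, 161, 161, 150, 139, 120, 120
The 2 values of 161 occupy positions 2–3 → average rank (2+3)/2 = 2.5.
The 2 values of 120 occupy positions 6–7 → average rank (6+7)/2 = 6.5.
Nia has value 139 mmHg → rank 5.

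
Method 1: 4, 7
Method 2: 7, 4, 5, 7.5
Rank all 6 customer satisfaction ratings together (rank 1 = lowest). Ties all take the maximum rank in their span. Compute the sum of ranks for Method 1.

7

Sorted (ascending): 4, 4, 5, 7, 7, 7.5
The 2 values of 4 occupy positions 1–2 → each gets rank 2.
The 2 values of 7 occupy positions 4–5 → each gets rank 5.
Method 1 values → pooled ranks: 4→2, 7→5
Rank sum = 2 + 5 = 7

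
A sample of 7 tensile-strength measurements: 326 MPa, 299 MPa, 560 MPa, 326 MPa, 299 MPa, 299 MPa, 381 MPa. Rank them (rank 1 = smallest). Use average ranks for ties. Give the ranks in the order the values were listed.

4.5, 2, 7, 4.5, 2, 2, 6

Sorted (ascending): 299, 299, 299, 326, 326, 381, 560
The 3 values of 299 occupy positions 1–3 → average rank 2.
The 2 values of 326 occupy positions 4–5 → average rank (4+5)/2 = 4.5.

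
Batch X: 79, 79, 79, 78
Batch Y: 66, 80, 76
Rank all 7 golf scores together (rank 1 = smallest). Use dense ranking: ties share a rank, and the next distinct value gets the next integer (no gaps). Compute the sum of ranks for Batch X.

15

Sorted (ascending): 66, 76, 78, 79, 79, 79, 80
The 3 values of 79 share dense rank 4.
Remaining distinct values take the next consecutive integers.
Batch X values → pooled ranks: 79→4, 79→4, 79→4, 78→3
Rank sum = 4 + 4 + 4 + 3 = 15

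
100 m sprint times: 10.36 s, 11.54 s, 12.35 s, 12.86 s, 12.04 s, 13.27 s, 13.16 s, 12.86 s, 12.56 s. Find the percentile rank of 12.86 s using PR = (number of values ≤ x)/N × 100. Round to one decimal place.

77.8

N = 9.
Strictly below 12.86: 5. Equal to 12.86: 2.
PR = 7/9 × 100 = 77.8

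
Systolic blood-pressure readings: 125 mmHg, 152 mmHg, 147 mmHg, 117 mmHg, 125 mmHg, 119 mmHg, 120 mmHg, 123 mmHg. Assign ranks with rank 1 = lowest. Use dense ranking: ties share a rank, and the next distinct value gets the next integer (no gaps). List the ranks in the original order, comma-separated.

5, 7, 6, 1, 5, 2, 3, 4

Sorted (ascending): 117, 119, 120, 123, 125, 125, 147, 152
The 2 values of 125 share dense rank 5.
Remaining distinct values take the next consecutive integers.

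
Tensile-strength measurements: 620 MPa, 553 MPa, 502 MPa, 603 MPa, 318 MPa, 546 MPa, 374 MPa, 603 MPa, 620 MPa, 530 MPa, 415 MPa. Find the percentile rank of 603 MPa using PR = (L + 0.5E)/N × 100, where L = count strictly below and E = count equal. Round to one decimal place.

N = 11.
Strictly below 603: 7. Equal to 603: 2.
PR = (7 + 0.5·2)/11 × 100 = 72.7

72.7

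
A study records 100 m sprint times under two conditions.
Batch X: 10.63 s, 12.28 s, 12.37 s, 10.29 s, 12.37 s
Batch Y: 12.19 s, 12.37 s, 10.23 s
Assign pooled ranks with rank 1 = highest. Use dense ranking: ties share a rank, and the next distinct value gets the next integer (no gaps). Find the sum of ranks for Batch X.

13

Sorted (descending): 12.37, 12.37, 12.37, 12.28, 12.19, 10.63, 10.29, 10.23
The 3 values of 12.37 share dense rank 1.
Remaining distinct values take the next consecutive integers.
Batch X values → pooled ranks: 10.63→4, 12.28→2, 12.37→1, 10.29→5, 12.37→1
Rank sum = 4 + 2 + 1 + 5 + 1 = 13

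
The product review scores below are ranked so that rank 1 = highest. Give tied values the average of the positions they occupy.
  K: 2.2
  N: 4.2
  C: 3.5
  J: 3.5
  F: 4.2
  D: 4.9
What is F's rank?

2.5

Sorted (descending): 4.9, 4.2, 4.2, 3.5, 3.5, 2.2
The 2 values of 4.2 occupy positions 2–3 → average rank (2+3)/2 = 2.5.
The 2 values of 3.5 occupy positions 4–5 → average rank (4+5)/2 = 4.5.
F has value 4.2 → rank 2.5.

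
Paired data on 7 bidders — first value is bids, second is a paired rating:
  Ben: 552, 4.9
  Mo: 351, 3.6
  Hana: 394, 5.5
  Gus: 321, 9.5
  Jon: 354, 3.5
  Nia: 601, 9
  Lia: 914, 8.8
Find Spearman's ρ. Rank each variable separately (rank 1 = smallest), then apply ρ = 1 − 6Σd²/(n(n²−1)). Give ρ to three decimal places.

0.143

Ranks of variable 1: 5, 2, 4, 1, 3, 6, 7
Ranks of variable 2: 3, 2, 4, 7, 1, 6, 5
d = r₁ − r₂: 2, 0, 0, -6, 2, 0, 2
d²: 4, 0, 0, 36, 4, 0, 4; Σd² = 48
ρ = 1 − 6·48/(7·48) = 1 − 288/336 = 0.143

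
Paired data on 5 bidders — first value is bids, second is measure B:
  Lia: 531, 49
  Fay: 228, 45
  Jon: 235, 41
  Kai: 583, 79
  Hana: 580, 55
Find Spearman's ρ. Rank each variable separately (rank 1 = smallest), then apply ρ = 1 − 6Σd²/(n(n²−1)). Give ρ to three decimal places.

0.900

Ranks of variable 1: 3, 1, 2, 5, 4
Ranks of variable 2: 3, 2, 1, 5, 4
d = r₁ − r₂: 0, -1, 1, 0, 0
d²: 0, 1, 1, 0, 0; Σd² = 2
ρ = 1 − 6·2/(5·24) = 1 − 12/120 = 0.900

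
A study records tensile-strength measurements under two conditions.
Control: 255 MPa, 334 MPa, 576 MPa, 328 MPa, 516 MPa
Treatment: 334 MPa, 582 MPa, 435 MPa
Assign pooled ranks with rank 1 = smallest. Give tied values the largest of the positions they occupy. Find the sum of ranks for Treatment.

Sorted (ascending): 255, 328, 334, 334, 435, 516, 576, 582
The 2 values of 334 occupy positions 3–4 → each gets rank 4.
Treatment values → pooled ranks: 334→4, 582→8, 435→5
Rank sum = 4 + 8 + 5 = 17

17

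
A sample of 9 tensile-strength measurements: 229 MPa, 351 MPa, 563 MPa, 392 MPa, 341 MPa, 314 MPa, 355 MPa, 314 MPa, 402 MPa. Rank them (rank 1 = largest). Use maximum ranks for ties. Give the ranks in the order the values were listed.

Sorted (descending): 563, 402, 392, 355, 351, 341, 314, 314, 229
The 2 values of 314 occupy positions 7–8 → each gets rank 8.

9, 5, 1, 3, 6, 8, 4, 8, 2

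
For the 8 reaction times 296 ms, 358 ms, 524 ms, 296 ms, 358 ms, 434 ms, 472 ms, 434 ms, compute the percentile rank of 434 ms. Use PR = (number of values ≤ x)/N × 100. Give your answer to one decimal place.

75.0

N = 8.
Strictly below 434: 4. Equal to 434: 2.
PR = 6/8 × 100 = 75.0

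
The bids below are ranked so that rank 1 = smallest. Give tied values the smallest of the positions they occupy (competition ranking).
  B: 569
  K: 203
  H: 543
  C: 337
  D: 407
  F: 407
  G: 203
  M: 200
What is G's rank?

2

Sorted (ascending): 200, 203, 203, 337, 407, 407, 543, 569
The 2 values of 203 occupy positions 2–3 → each gets rank 2.
The 2 values of 407 occupy positions 5–6 → each gets rank 5.
G has value 203 → rank 2.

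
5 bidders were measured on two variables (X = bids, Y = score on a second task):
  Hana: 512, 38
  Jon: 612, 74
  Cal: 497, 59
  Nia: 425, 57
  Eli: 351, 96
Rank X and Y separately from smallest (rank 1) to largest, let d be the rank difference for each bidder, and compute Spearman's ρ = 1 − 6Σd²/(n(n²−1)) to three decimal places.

Ranks of variable 1: 4, 5, 3, 2, 1
Ranks of variable 2: 1, 4, 3, 2, 5
d = r₁ − r₂: 3, 1, 0, 0, -4
d²: 9, 1, 0, 0, 16; Σd² = 26
ρ = 1 − 6·26/(5·24) = 1 − 156/120 = -0.300

-0.300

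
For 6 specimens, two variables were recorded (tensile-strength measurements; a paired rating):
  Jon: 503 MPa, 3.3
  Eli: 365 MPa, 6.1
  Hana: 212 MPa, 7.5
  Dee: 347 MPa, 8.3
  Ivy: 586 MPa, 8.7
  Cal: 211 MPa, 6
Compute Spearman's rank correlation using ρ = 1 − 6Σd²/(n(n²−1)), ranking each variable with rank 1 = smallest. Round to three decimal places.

0.257

Ranks of variable 1: 5, 4, 2, 3, 6, 1
Ranks of variable 2: 1, 3, 4, 5, 6, 2
d = r₁ − r₂: 4, 1, -2, -2, 0, -1
d²: 16, 1, 4, 4, 0, 1; Σd² = 26
ρ = 1 − 6·26/(6·35) = 1 − 156/210 = 0.257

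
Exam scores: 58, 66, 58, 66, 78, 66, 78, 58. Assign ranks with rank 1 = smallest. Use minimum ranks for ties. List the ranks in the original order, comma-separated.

Sorted (ascending): 58, 58, 58, 66, 66, 66, 78, 78
The 3 values of 58 occupy positions 1–3 → each gets rank 1.
The 3 values of 66 occupy positions 4–6 → each gets rank 4.
The 2 values of 78 occupy positions 7–8 → each gets rank 7.

1, 4, 1, 4, 7, 4, 7, 1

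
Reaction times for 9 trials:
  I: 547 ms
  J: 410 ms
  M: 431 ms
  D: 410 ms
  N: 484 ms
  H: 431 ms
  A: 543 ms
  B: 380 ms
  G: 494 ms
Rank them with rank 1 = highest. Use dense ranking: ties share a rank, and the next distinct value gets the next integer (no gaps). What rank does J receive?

Sorted (descending): 547, 543, 494, 484, 431, 431, 410, 410, 380
The 2 values of 431 share dense rank 5.
The 2 values of 410 share dense rank 6.
Remaining distinct values take the next consecutive integers.
J has value 410 ms → rank 6.

6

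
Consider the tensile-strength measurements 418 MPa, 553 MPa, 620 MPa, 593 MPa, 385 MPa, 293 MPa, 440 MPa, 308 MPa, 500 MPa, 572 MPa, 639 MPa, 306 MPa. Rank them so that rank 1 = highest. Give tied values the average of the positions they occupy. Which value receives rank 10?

308

Sorted (descending): 639, 620, 593, 572, 553, 500, 440, 418, 385, 308, 306, 293
No ties — each value takes its position as its rank.
Rank 10 → value 308.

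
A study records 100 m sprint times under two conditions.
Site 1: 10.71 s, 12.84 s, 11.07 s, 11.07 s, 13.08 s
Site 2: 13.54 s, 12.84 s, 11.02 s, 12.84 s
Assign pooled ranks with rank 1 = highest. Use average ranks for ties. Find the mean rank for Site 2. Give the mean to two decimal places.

Sorted (descending): 13.54, 13.08, 12.84, 12.84, 12.84, 11.07, 11.07, 11.02, 10.71
The 3 values of 12.84 occupy positions 3–5 → average rank 4.
The 2 values of 11.07 occupy positions 6–7 → average rank (6+7)/2 = 6.5.
Site 2 values → pooled ranks: 13.54→1, 12.84→4, 11.02→8, 12.84→4
Mean rank = (1 + 4 + 8 + 4) / 4 = 4.25

4.25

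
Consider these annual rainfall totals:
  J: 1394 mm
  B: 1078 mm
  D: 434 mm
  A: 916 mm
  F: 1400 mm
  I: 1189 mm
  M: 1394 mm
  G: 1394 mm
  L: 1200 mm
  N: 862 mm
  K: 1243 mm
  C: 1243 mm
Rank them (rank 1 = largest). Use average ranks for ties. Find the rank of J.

Sorted (descending): 1400, 1394, 1394, 1394, 1243, 1243, 1200, 1189, 1078, 916, 862, 434
The 3 values of 1394 occupy positions 2–4 → average rank 3.
The 2 values of 1243 occupy positions 5–6 → average rank (5+6)/2 = 5.5.
J has value 1394 mm → rank 3.

3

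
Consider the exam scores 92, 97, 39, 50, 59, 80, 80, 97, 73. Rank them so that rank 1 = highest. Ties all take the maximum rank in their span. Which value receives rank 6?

Sorted (descending): 97, 97, 92, 80, 80, 73, 59, 50, 39
The 2 values of 97 occupy positions 1–2 → each gets rank 2.
The 2 values of 80 occupy positions 4–5 → each gets rank 5.
Rank 6 → value 73.

73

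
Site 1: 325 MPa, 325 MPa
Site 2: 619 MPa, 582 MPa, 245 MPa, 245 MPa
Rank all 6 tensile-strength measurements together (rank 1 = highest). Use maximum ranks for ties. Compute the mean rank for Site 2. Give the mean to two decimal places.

3.75

Sorted (descending): 619, 582, 325, 325, 245, 245
The 2 values of 325 occupy positions 3–4 → each gets rank 4.
The 2 values of 245 occupy positions 5–6 → each gets rank 6.
Site 2 values → pooled ranks: 619→1, 582→2, 245→6, 245→6
Mean rank = (1 + 2 + 6 + 6) / 4 = 3.75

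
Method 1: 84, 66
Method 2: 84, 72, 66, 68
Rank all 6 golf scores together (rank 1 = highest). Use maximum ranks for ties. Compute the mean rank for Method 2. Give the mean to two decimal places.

3.75

Sorted (descending): 84, 84, 72, 68, 66, 66
The 2 values of 84 occupy positions 1–2 → each gets rank 2.
The 2 values of 66 occupy positions 5–6 → each gets rank 6.
Method 2 values → pooled ranks: 84→2, 72→3, 66→6, 68→4
Mean rank = (2 + 3 + 6 + 4) / 4 = 3.75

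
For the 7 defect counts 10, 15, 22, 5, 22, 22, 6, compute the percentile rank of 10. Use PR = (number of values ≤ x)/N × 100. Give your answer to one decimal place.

42.9

N = 7.
Strictly below 10: 2. Equal to 10: 1.
PR = 3/7 × 100 = 42.9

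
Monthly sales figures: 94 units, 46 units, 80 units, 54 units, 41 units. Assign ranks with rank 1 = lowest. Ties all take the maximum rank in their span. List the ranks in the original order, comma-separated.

Sorted (ascending): 41, 46, 54, 80, 94
No ties — each value takes its position as its rank.

5, 2, 4, 3, 1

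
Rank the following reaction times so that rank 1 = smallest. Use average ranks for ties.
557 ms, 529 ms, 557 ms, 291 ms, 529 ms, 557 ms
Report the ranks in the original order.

5, 2.5, 5, 1, 2.5, 5

Sorted (ascending): 291, 529, 529, 557, 557, 557
The 2 values of 529 occupy positions 2–3 → average rank (2+3)/2 = 2.5.
The 3 values of 557 occupy positions 4–6 → average rank 5.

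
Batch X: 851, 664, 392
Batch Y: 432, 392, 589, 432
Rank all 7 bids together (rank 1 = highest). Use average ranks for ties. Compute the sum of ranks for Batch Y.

Sorted (descending): 851, 664, 589, 432, 432, 392, 392
The 2 values of 432 occupy positions 4–5 → average rank (4+5)/2 = 4.5.
The 2 values of 392 occupy positions 6–7 → average rank (6+7)/2 = 6.5.
Batch Y values → pooled ranks: 432→4.5, 392→6.5, 589→3, 432→4.5
Rank sum = 4.5 + 6.5 + 3 + 4.5 = 18.5

18.5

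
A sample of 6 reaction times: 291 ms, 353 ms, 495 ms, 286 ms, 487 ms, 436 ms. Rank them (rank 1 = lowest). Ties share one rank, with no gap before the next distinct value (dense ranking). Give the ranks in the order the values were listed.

Sorted (ascending): 286, 291, 353, 436, 487, 495
No ties — each value takes its position as its rank.

2, 3, 6, 1, 5, 4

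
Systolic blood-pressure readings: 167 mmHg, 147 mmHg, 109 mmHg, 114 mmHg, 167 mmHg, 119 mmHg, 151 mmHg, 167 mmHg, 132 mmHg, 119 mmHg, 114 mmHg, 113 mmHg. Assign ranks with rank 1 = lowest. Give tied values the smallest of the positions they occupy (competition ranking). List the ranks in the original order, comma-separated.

10, 8, 1, 3, 10, 5, 9, 10, 7, 5, 3, 2

Sorted (ascending): 109, 113, 114, 114, 119, 119, 132, 147, 151, 167, 167, 167
The 2 values of 114 occupy positions 3–4 → each gets rank 3.
The 2 values of 119 occupy positions 5–6 → each gets rank 5.
The 3 values of 167 occupy positions 10–12 → each gets rank 10.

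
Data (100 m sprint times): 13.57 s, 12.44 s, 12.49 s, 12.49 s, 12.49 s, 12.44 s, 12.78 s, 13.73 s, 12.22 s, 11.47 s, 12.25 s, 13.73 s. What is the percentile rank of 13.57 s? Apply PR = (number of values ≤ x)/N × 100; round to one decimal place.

N = 12.
Strictly below 13.57: 9. Equal to 13.57: 1.
PR = 10/12 × 100 = 83.3

83.3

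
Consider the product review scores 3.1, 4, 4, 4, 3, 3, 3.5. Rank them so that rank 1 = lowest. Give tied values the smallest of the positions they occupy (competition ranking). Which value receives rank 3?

Sorted (ascending): 3, 3, 3.1, 3.5, 4, 4, 4
The 2 values of 3 occupy positions 1–2 → each gets rank 1.
The 3 values of 4 occupy positions 5–7 → each gets rank 5.
Rank 3 → value 3.1.

3.1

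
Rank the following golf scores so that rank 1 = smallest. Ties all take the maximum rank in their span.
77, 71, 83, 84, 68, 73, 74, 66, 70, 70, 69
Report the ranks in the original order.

Sorted (ascending): 66, 68, 69, 70, 70, 71, 73, 74, 77, 83, 84
The 2 values of 70 occupy positions 4–5 → each gets rank 5.

9, 6, 10, 11, 2, 7, 8, 1, 5, 5, 3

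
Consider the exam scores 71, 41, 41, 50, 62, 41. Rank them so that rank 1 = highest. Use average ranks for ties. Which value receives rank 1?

71

Sorted (descending): 71, 62, 50, 41, 41, 41
The 3 values of 41 occupy positions 4–6 → average rank 5.
Rank 1 → value 71.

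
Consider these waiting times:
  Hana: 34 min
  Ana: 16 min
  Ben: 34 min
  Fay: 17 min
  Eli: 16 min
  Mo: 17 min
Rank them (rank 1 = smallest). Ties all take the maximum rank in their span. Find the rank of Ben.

6

Sorted (ascending): 16, 16, 17, 17, 34, 34
The 2 values of 16 occupy positions 1–2 → each gets rank 2.
The 2 values of 17 occupy positions 3–4 → each gets rank 4.
The 2 values of 34 occupy positions 5–6 → each gets rank 6.
Ben has value 34 min → rank 6.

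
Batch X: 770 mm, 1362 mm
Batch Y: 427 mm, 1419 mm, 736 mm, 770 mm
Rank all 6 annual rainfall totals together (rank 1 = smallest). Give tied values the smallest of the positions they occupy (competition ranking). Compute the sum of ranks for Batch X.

8

Sorted (ascending): 427, 736, 770, 770, 1362, 1419
The 2 values of 770 occupy positions 3–4 → each gets rank 3.
Batch X values → pooled ranks: 770→3, 1362→5
Rank sum = 3 + 5 = 8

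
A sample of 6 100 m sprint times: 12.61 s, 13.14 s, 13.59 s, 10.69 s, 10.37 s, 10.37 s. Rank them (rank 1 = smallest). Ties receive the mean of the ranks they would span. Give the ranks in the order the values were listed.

4, 5, 6, 3, 1.5, 1.5

Sorted (ascending): 10.37, 10.37, 10.69, 12.61, 13.14, 13.59
The 2 values of 10.37 occupy positions 1–2 → average rank (1+2)/2 = 1.5.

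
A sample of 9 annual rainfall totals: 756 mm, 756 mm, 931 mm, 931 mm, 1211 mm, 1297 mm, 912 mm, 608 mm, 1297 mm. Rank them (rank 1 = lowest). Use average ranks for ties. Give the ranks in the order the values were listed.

2.5, 2.5, 5.5, 5.5, 7, 8.5, 4, 1, 8.5

Sorted (ascending): 608, 756, 756, 912, 931, 931, 1211, 1297, 1297
The 2 values of 756 occupy positions 2–3 → average rank (2+3)/2 = 2.5.
The 2 values of 931 occupy positions 5–6 → average rank (5+6)/2 = 5.5.
The 2 values of 1297 occupy positions 8–9 → average rank (8+9)/2 = 8.5.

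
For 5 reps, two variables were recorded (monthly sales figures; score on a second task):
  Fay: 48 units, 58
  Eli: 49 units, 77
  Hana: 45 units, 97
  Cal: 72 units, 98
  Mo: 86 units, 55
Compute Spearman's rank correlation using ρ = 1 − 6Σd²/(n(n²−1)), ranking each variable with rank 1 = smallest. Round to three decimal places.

-0.300

Ranks of variable 1: 2, 3, 1, 4, 5
Ranks of variable 2: 2, 3, 4, 5, 1
d = r₁ − r₂: 0, 0, -3, -1, 4
d²: 0, 0, 9, 1, 16; Σd² = 26
ρ = 1 − 6·26/(5·24) = 1 − 156/120 = -0.300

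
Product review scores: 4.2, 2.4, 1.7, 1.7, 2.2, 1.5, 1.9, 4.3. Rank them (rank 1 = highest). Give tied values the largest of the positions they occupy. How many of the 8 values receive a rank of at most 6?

5

Sorted (descending): 4.3, 4.2, 2.4, 2.2, 1.9, 1.7, 1.7, 1.5
The 2 values of 1.7 occupy positions 6–7 → each gets rank 7.
Ranks ≤ 6: {1, 2, 3, 4, 5} → 5 values.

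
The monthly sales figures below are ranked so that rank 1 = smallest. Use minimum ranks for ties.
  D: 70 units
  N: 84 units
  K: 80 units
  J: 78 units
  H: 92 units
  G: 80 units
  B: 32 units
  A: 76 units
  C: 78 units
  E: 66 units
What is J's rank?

Sorted (ascending): 32, 66, 70, 76, 78, 78, 80, 80, 84, 92
The 2 values of 78 occupy positions 5–6 → each gets rank 5.
The 2 values of 80 occupy positions 7–8 → each gets rank 7.
J has value 78 units → rank 5.

5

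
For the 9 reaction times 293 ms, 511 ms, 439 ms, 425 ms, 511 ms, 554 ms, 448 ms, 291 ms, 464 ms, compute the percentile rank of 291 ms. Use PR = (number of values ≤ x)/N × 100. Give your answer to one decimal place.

N = 9.
Strictly below 291: 0. Equal to 291: 1.
PR = 1/9 × 100 = 11.1

11.1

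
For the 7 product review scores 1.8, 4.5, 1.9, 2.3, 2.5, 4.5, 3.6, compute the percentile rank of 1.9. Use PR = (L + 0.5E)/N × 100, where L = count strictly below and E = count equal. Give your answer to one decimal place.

21.4

N = 7.
Strictly below 1.9: 1. Equal to 1.9: 1.
PR = (1 + 0.5·1)/7 × 100 = 21.4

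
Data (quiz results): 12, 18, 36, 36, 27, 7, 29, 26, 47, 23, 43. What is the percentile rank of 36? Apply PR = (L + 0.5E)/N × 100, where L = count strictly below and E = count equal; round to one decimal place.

N = 11.
Strictly below 36: 7. Equal to 36: 2.
PR = (7 + 0.5·2)/11 × 100 = 72.7

72.7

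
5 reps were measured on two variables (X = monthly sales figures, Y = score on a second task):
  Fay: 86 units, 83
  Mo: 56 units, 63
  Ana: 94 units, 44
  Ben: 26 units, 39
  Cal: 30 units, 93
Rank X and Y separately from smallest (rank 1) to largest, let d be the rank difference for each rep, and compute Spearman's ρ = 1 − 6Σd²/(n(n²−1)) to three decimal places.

0.100

Ranks of variable 1: 4, 3, 5, 1, 2
Ranks of variable 2: 4, 3, 2, 1, 5
d = r₁ − r₂: 0, 0, 3, 0, -3
d²: 0, 0, 9, 0, 9; Σd² = 18
ρ = 1 − 6·18/(5·24) = 1 − 108/120 = 0.100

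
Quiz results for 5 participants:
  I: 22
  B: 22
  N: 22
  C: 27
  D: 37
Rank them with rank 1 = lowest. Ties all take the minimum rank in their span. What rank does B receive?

1

Sorted (ascending): 22, 22, 22, 27, 37
The 3 values of 22 occupy positions 1–3 → each gets rank 1.
B has value 22 → rank 1.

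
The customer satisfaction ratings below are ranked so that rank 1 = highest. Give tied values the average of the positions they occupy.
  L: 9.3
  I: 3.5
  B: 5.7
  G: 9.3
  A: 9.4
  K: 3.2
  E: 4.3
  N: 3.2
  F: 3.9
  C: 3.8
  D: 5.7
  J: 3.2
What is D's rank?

Sorted (descending): 9.4, 9.3, 9.3, 5.7, 5.7, 4.3, 3.9, 3.8, 3.5, 3.2, 3.2, 3.2
The 2 values of 9.3 occupy positions 2–3 → average rank (2+3)/2 = 2.5.
The 2 values of 5.7 occupy positions 4–5 → average rank (4+5)/2 = 4.5.
The 3 values of 3.2 occupy positions 10–12 → average rank 11.
D has value 5.7 → rank 4.5.

4.5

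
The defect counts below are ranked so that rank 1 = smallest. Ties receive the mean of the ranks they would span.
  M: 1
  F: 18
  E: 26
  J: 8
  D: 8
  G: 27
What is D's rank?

Sorted (ascending): 1, 8, 8, 18, 26, 27
The 2 values of 8 occupy positions 2–3 → average rank (2+3)/2 = 2.5.
D has value 8 → rank 2.5.

2.5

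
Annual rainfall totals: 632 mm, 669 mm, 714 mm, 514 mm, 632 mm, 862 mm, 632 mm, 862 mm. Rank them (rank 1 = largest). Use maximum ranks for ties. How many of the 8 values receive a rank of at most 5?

4

Sorted (descending): 862, 862, 714, 669, 632, 632, 632, 514
The 2 values of 862 occupy positions 1–2 → each gets rank 2.
The 3 values of 632 occupy positions 5–7 → each gets rank 7.
Ranks ≤ 5: {2, 2, 3, 4} → 4 values.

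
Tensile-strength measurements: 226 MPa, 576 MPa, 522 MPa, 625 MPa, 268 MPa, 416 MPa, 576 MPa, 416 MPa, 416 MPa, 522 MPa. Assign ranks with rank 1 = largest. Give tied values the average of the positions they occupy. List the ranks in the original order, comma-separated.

Sorted (descending): 625, 576, 576, 522, 522, 416, 416, 416, 268, 226
The 2 values of 576 occupy positions 2–3 → average rank (2+3)/2 = 2.5.
The 2 values of 522 occupy positions 4–5 → average rank (4+5)/2 = 4.5.
The 3 values of 416 occupy positions 6–8 → average rank 7.

10, 2.5, 4.5, 1, 9, 7, 2.5, 7, 7, 4.5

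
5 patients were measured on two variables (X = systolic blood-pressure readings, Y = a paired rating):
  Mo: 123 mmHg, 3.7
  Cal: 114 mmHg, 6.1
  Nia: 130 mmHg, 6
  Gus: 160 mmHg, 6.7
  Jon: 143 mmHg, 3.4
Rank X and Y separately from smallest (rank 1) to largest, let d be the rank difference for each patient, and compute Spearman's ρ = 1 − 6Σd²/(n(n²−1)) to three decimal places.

0.100

Ranks of variable 1: 2, 1, 3, 5, 4
Ranks of variable 2: 2, 4, 3, 5, 1
d = r₁ − r₂: 0, -3, 0, 0, 3
d²: 0, 9, 0, 0, 9; Σd² = 18
ρ = 1 − 6·18/(5·24) = 1 − 108/120 = 0.100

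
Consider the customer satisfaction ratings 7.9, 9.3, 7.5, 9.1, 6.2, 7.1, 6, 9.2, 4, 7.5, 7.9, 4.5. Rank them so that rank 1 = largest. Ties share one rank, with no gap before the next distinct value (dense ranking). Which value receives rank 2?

Sorted (descending): 9.3, 9.2, 9.1, 7.9, 7.9, 7.5, 7.5, 7.1, 6.2, 6, 4.5, 4
The 2 values of 7.9 share dense rank 4.
The 2 values of 7.5 share dense rank 5.
Remaining distinct values take the next consecutive integers.
Rank 2 → value 9.2.

9.2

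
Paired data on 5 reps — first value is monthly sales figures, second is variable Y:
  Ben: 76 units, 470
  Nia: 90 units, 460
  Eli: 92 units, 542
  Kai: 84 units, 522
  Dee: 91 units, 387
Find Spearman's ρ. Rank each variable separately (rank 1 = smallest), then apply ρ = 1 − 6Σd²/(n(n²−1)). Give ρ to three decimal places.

0.100

Ranks of variable 1: 1, 3, 5, 2, 4
Ranks of variable 2: 3, 2, 5, 4, 1
d = r₁ − r₂: -2, 1, 0, -2, 3
d²: 4, 1, 0, 4, 9; Σd² = 18
ρ = 1 − 6·18/(5·24) = 1 − 108/120 = 0.100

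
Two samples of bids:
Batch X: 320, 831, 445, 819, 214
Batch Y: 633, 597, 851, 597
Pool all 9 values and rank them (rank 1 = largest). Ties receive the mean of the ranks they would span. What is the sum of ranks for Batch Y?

Sorted (descending): 851, 831, 819, 633, 597, 597, 445, 320, 214
The 2 values of 597 occupy positions 5–6 → average rank (5+6)/2 = 5.5.
Batch Y values → pooled ranks: 633→4, 597→5.5, 851→1, 597→5.5
Rank sum = 4 + 5.5 + 1 + 5.5 = 16

16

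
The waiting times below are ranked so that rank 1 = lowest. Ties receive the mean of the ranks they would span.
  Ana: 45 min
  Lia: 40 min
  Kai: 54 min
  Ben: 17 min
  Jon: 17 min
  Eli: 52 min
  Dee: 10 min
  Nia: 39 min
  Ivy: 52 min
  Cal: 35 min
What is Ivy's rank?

Sorted (ascending): 10, 17, 17, 35, 39, 40, 45, 52, 52, 54
The 2 values of 17 occupy positions 2–3 → average rank (2+3)/2 = 2.5.
The 2 values of 52 occupy positions 8–9 → average rank (8+9)/2 = 8.5.
Ivy has value 52 min → rank 8.5.

8.5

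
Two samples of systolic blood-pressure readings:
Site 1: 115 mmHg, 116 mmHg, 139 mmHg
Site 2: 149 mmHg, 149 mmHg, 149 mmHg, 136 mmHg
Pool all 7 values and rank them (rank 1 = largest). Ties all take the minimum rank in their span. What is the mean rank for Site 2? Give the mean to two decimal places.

2.00

Sorted (descending): 149, 149, 149, 139, 136, 116, 115
The 3 values of 149 occupy positions 1–3 → each gets rank 1.
Site 2 values → pooled ranks: 149→1, 149→1, 149→1, 136→5
Mean rank = (1 + 1 + 1 + 5) / 4 = 2.00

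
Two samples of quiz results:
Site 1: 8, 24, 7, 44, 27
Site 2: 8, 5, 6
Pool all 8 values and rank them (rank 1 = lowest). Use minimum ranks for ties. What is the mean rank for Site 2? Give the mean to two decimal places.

Sorted (ascending): 5, 6, 7, 8, 8, 24, 27, 44
The 2 values of 8 occupy positions 4–5 → each gets rank 4.
Site 2 values → pooled ranks: 8→4, 5→1, 6→2
Mean rank = (4 + 1 + 2) / 3 = 2.33

2.33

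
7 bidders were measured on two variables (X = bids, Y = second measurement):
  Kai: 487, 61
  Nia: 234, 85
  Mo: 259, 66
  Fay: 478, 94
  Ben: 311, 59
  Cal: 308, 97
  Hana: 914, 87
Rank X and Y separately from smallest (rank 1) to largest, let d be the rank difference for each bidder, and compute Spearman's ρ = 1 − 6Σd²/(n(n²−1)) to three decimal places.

Ranks of variable 1: 6, 1, 2, 5, 4, 3, 7
Ranks of variable 2: 2, 4, 3, 6, 1, 7, 5
d = r₁ − r₂: 4, -3, -1, -1, 3, -4, 2
d²: 16, 9, 1, 1, 9, 16, 4; Σd² = 56
ρ = 1 − 6·56/(7·48) = 1 − 336/336 = 0.000

0.000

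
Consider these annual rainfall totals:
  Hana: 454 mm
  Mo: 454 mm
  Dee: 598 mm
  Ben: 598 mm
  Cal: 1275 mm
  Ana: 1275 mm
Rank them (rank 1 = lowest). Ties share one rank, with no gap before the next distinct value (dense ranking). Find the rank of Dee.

2

Sorted (ascending): 454, 454, 598, 598, 1275, 1275
The 2 values of 454 share dense rank 1.
The 2 values of 598 share dense rank 2.
The 2 values of 1275 share dense rank 3.
Dee has value 598 mm → rank 2.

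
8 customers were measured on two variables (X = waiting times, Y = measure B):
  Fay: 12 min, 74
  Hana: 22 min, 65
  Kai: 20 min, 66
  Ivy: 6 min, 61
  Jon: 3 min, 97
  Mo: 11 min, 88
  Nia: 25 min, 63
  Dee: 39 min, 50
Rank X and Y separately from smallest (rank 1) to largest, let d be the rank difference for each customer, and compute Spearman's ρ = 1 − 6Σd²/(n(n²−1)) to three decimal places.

Ranks of variable 1: 4, 6, 5, 2, 1, 3, 7, 8
Ranks of variable 2: 6, 4, 5, 2, 8, 7, 3, 1
d = r₁ − r₂: -2, 2, 0, 0, -7, -4, 4, 7
d²: 4, 4, 0, 0, 49, 16, 16, 49; Σd² = 138
ρ = 1 − 6·138/(8·63) = 1 − 828/504 = -0.643

-0.643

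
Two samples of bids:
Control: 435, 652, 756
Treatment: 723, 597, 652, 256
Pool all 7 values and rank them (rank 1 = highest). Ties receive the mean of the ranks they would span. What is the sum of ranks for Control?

10.5

Sorted (descending): 756, 723, 652, 652, 597, 435, 256
The 2 values of 652 occupy positions 3–4 → average rank (3+4)/2 = 3.5.
Control values → pooled ranks: 435→6, 652→3.5, 756→1
Rank sum = 6 + 3.5 + 1 = 10.5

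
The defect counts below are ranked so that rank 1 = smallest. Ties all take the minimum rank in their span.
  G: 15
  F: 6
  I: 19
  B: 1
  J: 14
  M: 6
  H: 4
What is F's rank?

Sorted (ascending): 1, 4, 6, 6, 14, 15, 19
The 2 values of 6 occupy positions 3–4 → each gets rank 3.
F has value 6 → rank 3.

3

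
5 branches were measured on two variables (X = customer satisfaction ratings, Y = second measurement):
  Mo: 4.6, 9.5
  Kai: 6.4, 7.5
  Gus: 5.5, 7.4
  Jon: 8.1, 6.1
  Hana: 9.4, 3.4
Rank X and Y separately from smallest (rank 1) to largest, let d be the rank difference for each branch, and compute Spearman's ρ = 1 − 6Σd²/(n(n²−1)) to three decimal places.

Ranks of variable 1: 1, 3, 2, 4, 5
Ranks of variable 2: 5, 4, 3, 2, 1
d = r₁ − r₂: -4, -1, -1, 2, 4
d²: 16, 1, 1, 4, 16; Σd² = 38
ρ = 1 − 6·38/(5·24) = 1 − 228/120 = -0.900

-0.900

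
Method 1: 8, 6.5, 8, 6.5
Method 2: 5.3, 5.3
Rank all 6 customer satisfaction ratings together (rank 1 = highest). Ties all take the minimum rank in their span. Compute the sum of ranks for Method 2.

Sorted (descending): 8, 8, 6.5, 6.5, 5.3, 5.3
The 2 values of 8 occupy positions 1–2 → each gets rank 1.
The 2 values of 6.5 occupy positions 3–4 → each gets rank 3.
The 2 values of 5.3 occupy positions 5–6 → each gets rank 5.
Method 2 values → pooled ranks: 5.3→5, 5.3→5
Rank sum = 5 + 5 = 10

10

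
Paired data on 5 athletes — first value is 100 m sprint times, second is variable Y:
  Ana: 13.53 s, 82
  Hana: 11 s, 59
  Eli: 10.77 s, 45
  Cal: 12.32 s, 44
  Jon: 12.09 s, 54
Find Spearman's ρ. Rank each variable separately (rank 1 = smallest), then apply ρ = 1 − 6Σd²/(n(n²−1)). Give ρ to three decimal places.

Ranks of variable 1: 5, 2, 1, 4, 3
Ranks of variable 2: 5, 4, 2, 1, 3
d = r₁ − r₂: 0, -2, -1, 3, 0
d²: 0, 4, 1, 9, 0; Σd² = 14
ρ = 1 − 6·14/(5·24) = 1 − 84/120 = 0.300

0.300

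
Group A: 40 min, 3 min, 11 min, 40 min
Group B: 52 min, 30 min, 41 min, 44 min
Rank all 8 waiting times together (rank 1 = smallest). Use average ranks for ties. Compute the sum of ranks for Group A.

12

Sorted (ascending): 3, 11, 30, 40, 40, 41, 44, 52
The 2 values of 40 occupy positions 4–5 → average rank (4+5)/2 = 4.5.
Group A values → pooled ranks: 40→4.5, 3→1, 11→2, 40→4.5
Rank sum = 4.5 + 1 + 2 + 4.5 = 12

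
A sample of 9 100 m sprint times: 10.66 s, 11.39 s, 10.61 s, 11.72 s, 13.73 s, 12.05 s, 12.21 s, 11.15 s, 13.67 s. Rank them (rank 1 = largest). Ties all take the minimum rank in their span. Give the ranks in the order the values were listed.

8, 6, 9, 5, 1, 4, 3, 7, 2

Sorted (descending): 13.73, 13.67, 12.21, 12.05, 11.72, 11.39, 11.15, 10.66, 10.61
No ties — each value takes its position as its rank.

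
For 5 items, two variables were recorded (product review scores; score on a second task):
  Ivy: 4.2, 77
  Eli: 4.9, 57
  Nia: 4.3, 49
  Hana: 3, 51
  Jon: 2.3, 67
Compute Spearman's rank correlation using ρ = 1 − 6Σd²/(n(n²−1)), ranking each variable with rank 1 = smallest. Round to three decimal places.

Ranks of variable 1: 3, 5, 4, 2, 1
Ranks of variable 2: 5, 3, 1, 2, 4
d = r₁ − r₂: -2, 2, 3, 0, -3
d²: 4, 4, 9, 0, 9; Σd² = 26
ρ = 1 − 6·26/(5·24) = 1 − 156/120 = -0.300

-0.300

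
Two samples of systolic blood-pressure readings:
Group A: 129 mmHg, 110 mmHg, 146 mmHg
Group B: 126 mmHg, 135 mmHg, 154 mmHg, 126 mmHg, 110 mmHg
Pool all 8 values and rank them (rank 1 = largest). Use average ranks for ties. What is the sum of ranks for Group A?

13.5

Sorted (descending): 154, 146, 135, 129, 126, 126, 110, 110
The 2 values of 126 occupy positions 5–6 → average rank (5+6)/2 = 5.5.
The 2 values of 110 occupy positions 7–8 → average rank (7+8)/2 = 7.5.
Group A values → pooled ranks: 129→4, 110→7.5, 146→2
Rank sum = 4 + 7.5 + 2 = 13.5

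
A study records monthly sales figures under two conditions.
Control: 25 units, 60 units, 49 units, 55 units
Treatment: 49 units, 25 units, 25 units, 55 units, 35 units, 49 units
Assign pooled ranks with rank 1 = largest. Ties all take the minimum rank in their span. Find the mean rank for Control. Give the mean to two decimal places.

Sorted (descending): 60, 55, 55, 49, 49, 49, 35, 25, 25, 25
The 2 values of 55 occupy positions 2–3 → each gets rank 2.
The 3 values of 49 occupy positions 4–6 → each gets rank 4.
The 3 values of 25 occupy positions 8–10 → each gets rank 8.
Control values → pooled ranks: 25→8, 60→1, 49→4, 55→2
Mean rank = (8 + 1 + 4 + 2) / 4 = 3.75

3.75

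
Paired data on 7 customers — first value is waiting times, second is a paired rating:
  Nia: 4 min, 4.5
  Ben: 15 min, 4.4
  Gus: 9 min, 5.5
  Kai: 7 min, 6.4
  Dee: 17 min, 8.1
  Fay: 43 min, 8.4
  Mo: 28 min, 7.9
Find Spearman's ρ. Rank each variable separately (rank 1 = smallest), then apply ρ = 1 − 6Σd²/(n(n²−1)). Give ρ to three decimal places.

Ranks of variable 1: 1, 4, 3, 2, 5, 7, 6
Ranks of variable 2: 2, 1, 3, 4, 6, 7, 5
d = r₁ − r₂: -1, 3, 0, -2, -1, 0, 1
d²: 1, 9, 0, 4, 1, 0, 1; Σd² = 16
ρ = 1 − 6·16/(7·48) = 1 − 96/336 = 0.714

0.714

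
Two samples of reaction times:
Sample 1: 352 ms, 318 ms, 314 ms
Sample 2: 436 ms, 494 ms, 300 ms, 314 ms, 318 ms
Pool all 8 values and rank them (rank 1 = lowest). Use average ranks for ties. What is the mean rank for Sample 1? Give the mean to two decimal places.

Sorted (ascending): 300, 314, 314, 318, 318, 352, 436, 494
The 2 values of 314 occupy positions 2–3 → average rank (2+3)/2 = 2.5.
The 2 values of 318 occupy positions 4–5 → average rank (4+5)/2 = 4.5.
Sample 1 values → pooled ranks: 352→6, 318→4.5, 314→2.5
Mean rank = (6 + 4.5 + 2.5) / 3 = 4.33

4.33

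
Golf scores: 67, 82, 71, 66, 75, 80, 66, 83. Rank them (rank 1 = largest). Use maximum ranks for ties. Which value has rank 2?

Sorted (descending): 83, 82, 80, 75, 71, 67, 66, 66
The 2 values of 66 occupy positions 7–8 → each gets rank 8.
Rank 2 → value 82.

82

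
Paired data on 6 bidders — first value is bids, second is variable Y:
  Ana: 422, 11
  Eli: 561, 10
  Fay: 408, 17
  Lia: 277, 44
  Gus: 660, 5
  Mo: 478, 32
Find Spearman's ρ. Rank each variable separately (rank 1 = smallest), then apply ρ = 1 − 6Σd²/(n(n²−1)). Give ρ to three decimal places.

Ranks of variable 1: 3, 5, 2, 1, 6, 4
Ranks of variable 2: 3, 2, 4, 6, 1, 5
d = r₁ − r₂: 0, 3, -2, -5, 5, -1
d²: 0, 9, 4, 25, 25, 1; Σd² = 64
ρ = 1 − 6·64/(6·35) = 1 − 384/210 = -0.829

-0.829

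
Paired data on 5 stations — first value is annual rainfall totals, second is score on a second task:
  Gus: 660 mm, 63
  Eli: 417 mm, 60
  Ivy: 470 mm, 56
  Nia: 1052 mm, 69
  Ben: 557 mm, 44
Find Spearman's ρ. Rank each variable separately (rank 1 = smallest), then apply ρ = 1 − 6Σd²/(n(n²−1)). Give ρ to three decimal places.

Ranks of variable 1: 4, 1, 2, 5, 3
Ranks of variable 2: 4, 3, 2, 5, 1
d = r₁ − r₂: 0, -2, 0, 0, 2
d²: 0, 4, 0, 0, 4; Σd² = 8
ρ = 1 − 6·8/(5·24) = 1 − 48/120 = 0.600

0.600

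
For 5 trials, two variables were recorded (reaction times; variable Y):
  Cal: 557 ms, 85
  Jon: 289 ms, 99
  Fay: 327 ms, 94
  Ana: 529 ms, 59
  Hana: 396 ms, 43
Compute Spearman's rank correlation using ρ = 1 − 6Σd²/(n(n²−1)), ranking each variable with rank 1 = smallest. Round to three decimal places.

-0.600

Ranks of variable 1: 5, 1, 2, 4, 3
Ranks of variable 2: 3, 5, 4, 2, 1
d = r₁ − r₂: 2, -4, -2, 2, 2
d²: 4, 16, 4, 4, 4; Σd² = 32
ρ = 1 − 6·32/(5·24) = 1 − 192/120 = -0.600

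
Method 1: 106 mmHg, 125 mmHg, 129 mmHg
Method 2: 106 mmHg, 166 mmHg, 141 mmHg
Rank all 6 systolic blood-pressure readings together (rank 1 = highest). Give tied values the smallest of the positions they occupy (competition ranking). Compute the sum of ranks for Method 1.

Sorted (descending): 166, 141, 129, 125, 106, 106
The 2 values of 106 occupy positions 5–6 → each gets rank 5.
Method 1 values → pooled ranks: 106→5, 125→4, 129→3
Rank sum = 5 + 4 + 3 = 12

12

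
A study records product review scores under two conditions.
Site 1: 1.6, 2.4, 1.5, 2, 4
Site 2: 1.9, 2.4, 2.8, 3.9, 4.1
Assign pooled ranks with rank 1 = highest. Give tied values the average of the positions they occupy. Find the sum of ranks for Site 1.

Sorted (descending): 4.1, 4, 3.9, 2.8, 2.4, 2.4, 2, 1.9, 1.6, 1.5
The 2 values of 2.4 occupy positions 5–6 → average rank (5+6)/2 = 5.5.
Site 1 values → pooled ranks: 1.6→9, 2.4→5.5, 1.5→10, 2→7, 4→2
Rank sum = 9 + 5.5 + 10 + 7 + 2 = 33.5

33.5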